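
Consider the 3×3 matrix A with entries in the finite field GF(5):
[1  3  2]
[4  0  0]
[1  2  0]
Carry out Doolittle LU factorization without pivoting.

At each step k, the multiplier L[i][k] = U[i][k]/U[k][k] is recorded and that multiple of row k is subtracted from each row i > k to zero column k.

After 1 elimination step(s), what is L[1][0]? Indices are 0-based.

k=0: U[0][0]=1
  eliminate (1,0): mult=4, new row 1: (0, 3, 2); set L[1][0]=4
  eliminate (2,0): mult=1, new row 2: (0, 4, 3); set L[2][0]=1

L[1][0] = 4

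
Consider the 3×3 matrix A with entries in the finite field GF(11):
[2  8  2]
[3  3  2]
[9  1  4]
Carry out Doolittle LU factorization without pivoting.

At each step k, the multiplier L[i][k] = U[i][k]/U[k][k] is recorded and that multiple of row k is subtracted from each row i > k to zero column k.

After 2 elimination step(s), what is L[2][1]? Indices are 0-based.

Step 1: pivot at (0,0) is 2.
  row1 ← row1 − (7)·row0  ⇒  L[1][0]=7, U row1=(0, 2, 10)
  row2 ← row2 − (10)·row0  ⇒  L[2][0]=10, U row2=(0, 9, 6)
Step 2: pivot at (1,1) is 2.
  row2 ← row2 − (10)·row1  ⇒  L[2][1]=10, U row2=(0, 0, 5)

L[2][1] = 10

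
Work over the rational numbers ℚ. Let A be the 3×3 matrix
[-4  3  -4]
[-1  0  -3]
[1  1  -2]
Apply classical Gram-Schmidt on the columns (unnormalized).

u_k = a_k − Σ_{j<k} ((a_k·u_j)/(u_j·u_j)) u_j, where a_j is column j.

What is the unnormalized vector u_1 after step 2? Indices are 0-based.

Step 1: u_0 = a_0 = (-4, -1, 1).
Step 2: u_1 = a_1 − (-11/18)·u_0 = (5/9, -11/18, 29/18).

u_1 = (5/9, -11/18, 29/18)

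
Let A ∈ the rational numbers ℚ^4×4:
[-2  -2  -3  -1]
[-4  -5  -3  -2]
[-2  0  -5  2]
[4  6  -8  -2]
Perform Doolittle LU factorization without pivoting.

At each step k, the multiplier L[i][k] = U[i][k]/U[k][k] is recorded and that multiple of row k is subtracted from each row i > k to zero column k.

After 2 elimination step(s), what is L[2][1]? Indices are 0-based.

k=0: U[0][0]=-2
  eliminate (1,0): mult=2, new row 1: (0, -1, 3, 0); set L[1][0]=2
  eliminate (2,0): mult=1, new row 2: (0, 2, -2, 3); set L[2][0]=1
  eliminate (3,0): mult=-2, new row 3: (0, 2, -14, -4); set L[3][0]=-2
k=1: U[1][1]=-1
  eliminate (2,1): mult=-2, new row 2: (0, 0, 4, 3); set L[2][1]=-2
  eliminate (3,1): mult=-2, new row 3: (0, 0, -8, -4); set L[3][1]=-2

L[2][1] = -2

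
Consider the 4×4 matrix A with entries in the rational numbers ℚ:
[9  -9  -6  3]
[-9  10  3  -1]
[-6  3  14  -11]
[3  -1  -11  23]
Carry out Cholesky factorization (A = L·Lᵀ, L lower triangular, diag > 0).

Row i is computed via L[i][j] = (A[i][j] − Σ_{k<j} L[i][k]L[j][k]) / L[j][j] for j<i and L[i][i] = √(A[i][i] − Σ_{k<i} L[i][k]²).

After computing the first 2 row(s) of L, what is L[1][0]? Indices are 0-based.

Step 1: L[0][0] = √(9) = 3.
  L[1][0] = (-9) / L[0][0] = -3.
Step 2: L[1][1] = √(1) = 1.

L[1][0] = -3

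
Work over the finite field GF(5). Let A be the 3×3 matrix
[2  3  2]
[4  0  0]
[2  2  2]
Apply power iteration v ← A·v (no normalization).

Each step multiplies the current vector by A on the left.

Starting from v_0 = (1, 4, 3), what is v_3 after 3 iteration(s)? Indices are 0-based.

v_0 = (1, 4, 3).
v_1 = A·v_0 = (0, 4, 1).
v_2 = A·v_1 = (4, 0, 0).
v_3 = A·v_2 = (3, 1, 3).

v_3 = (3, 1, 3)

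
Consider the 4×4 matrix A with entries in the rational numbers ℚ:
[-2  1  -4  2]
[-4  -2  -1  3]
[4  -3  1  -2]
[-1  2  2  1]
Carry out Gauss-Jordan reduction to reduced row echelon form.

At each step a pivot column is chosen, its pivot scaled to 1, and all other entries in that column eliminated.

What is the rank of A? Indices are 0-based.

rank = 4

[1] R0 /= -2  ⇒  (1, -1/2, 2, -1)
     R1 -= -4·R0  ⇒  (0, -4, 7, -1)
     R2 -= 4·R0  ⇒  (0, -1, -7, 2)
     R3 -= -1·R0  ⇒  (0, 3/2, 4, 0)
[2] R1 /= -4  ⇒  (0, 1, -7/4, 1/4)
     R0 -= -1/2·R1  ⇒  (1, 0, 9/8, -7/8)
     R2 -= -1·R1  ⇒  (0, 0, -35/4, 9/4)
     R3 -= 3/2·R1  ⇒  (0, 0, 53/8, -3/8)
[3] R2 /= -35/4  ⇒  (0, 0, 1, -9/35)
     R0 -= 9/8·R2  ⇒  (1, 0, 0, -41/70)
     R1 -= -7/4·R2  ⇒  (0, 1, 0, -1/5)
     R3 -= 53/8·R2  ⇒  (0, 0, 0, 93/70)
[4] R3 /= 93/70  ⇒  (0, 0, 0, 1)
     R0 -= -41/70·R3  ⇒  (1, 0, 0, 0)
     R1 -= -1/5·R3  ⇒  (0, 1, 0, 0)
     R2 -= -9/35·R3  ⇒  (0, 0, 1, 0)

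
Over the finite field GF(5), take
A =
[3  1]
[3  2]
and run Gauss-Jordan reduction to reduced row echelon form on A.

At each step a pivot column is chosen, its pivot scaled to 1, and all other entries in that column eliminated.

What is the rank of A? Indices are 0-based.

step 1: normalize row 0 (÷3) = (1, 2)
  row 1: subtract 3×row0 = (0, 1)
step 2: normalize row 1 (÷1) = (0, 1)
  row 0: subtract 2×row1 = (1, 0)

rank = 2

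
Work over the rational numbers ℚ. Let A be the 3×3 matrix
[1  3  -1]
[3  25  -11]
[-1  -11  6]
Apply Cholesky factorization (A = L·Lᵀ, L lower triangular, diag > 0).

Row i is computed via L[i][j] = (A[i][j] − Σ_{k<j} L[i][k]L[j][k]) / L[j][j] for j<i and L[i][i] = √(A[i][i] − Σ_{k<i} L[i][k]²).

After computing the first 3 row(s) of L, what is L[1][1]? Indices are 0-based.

L[1][1] = 4

Step 1: L[0][0] = √(1) = 1.
  L[1][0] = (3) / L[0][0] = 3.
Step 2: L[1][1] = √(16) = 4.
  L[2][0] = (-1) / L[0][0] = -1.
  L[2][1] = (-8) / L[1][1] = -2.
Step 3: L[2][2] = √(1) = 1.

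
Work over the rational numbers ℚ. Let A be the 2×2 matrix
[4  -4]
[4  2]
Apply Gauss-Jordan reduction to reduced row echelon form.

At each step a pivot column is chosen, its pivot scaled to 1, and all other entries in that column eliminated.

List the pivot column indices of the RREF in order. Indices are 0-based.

pivot columns: 0, 1

[1] R0 /= 4  ⇒  (1, -1)
     R1 -= 4·R0  ⇒  (0, 6)
[2] R1 /= 6  ⇒  (0, 1)
     R0 -= -1·R1  ⇒  (1, 0)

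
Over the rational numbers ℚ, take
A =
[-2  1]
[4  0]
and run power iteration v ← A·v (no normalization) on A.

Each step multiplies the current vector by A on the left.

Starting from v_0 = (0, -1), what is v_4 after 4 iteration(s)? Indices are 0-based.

v_4 = (24, -32)

v_0 = (0, -1).
v_1 = A·v_0 = (-1, 0).
v_2 = A·v_1 = (2, -4).
v_3 = A·v_2 = (-8, 8).
v_4 = A·v_3 = (24, -32).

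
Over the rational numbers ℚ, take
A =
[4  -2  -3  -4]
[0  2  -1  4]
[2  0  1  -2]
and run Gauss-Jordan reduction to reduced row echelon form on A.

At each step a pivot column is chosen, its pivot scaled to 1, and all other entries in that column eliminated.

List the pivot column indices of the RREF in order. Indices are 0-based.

[1] R0 /= 4  ⇒  (1, -1/2, -3/4, -1)
     R2 -= 2·R0  ⇒  (0, 1, 5/2, 0)
[2] R1 /= 2  ⇒  (0, 1, -1/2, 2)
     R0 -= -1/2·R1  ⇒  (1, 0, -1, 0)
     R2 -= 1·R1  ⇒  (0, 0, 3, -2)
[3] R2 /= 3  ⇒  (0, 0, 1, -2/3)
     R0 -= -1·R2  ⇒  (1, 0, 0, -2/3)
     R1 -= -1/2·R2  ⇒  (0, 1, 0, 5/3)

pivot columns: 0, 1, 2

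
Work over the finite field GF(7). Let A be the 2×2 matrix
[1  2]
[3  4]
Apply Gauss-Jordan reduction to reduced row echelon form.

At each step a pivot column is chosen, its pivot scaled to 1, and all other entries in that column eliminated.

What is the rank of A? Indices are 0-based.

rank = 2

step 1: normalize row 0 (÷1) = (1, 2)
  row 1: subtract 3×row0 = (0, 5)
step 2: normalize row 1 (÷5) = (0, 1)
  row 0: subtract 2×row1 = (1, 0)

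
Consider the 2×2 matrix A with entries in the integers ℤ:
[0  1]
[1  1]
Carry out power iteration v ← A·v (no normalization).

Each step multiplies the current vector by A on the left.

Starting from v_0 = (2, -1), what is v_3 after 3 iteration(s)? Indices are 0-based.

v_3 = (0, 1)

v_0 = (2, -1).
v_1 = A·v_0 = (-1, 1).
v_2 = A·v_1 = (1, 0).
v_3 = A·v_2 = (0, 1).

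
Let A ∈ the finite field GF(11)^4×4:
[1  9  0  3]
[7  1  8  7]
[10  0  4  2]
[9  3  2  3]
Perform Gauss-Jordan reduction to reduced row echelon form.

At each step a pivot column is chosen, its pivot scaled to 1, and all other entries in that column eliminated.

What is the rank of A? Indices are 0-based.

pivot(0,0)=1: scale R0 → (1, 9, 0, 3)
  clear (1,0): R1 −= (7)R0 → (0, 4, 8, 8)
  clear (2,0): R2 −= (10)R0 → (0, 9, 4, 5)
  clear (3,0): R3 −= (9)R0 → (0, 10, 2, 9)
pivot(1,1)=4: scale R1 → (0, 1, 2, 2)
  clear (0,1): R0 −= (9)R1 → (1, 0, 4, 7)
  clear (2,1): R2 −= (9)R1 → (0, 0, 8, 9)
  clear (3,1): R3 −= (10)R1 → (0, 0, 4, 0)
pivot(2,2)=8: scale R2 → (0, 0, 1, 8)
  clear (0,2): R0 −= (4)R2 → (1, 0, 0, 8)
  clear (1,2): R1 −= (2)R2 → (0, 1, 0, 8)
  clear (3,2): R3 −= (4)R2 → (0, 0, 0, 1)
pivot(3,3)=1: scale R3 → (0, 0, 0, 1)
  clear (0,3): R0 −= (8)R3 → (1, 0, 0, 0)
  clear (1,3): R1 −= (8)R3 → (0, 1, 0, 0)
  clear (2,3): R2 −= (8)R3 → (0, 0, 1, 0)

rank = 4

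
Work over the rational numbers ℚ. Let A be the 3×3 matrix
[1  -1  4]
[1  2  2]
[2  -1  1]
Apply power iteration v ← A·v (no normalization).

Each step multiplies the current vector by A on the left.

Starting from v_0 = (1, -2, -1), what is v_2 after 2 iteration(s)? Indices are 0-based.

v_2 = (16, -5, 6)

v_0 = (1, -2, -1).
v_1 = A·v_0 = (-1, -5, 3).
v_2 = A·v_1 = (16, -5, 6).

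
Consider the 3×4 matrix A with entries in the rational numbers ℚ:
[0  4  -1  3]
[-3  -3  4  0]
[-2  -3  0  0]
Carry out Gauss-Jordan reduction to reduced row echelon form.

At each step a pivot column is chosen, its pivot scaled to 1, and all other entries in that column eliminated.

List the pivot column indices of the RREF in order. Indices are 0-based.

pivot(0,0): swap R0↔R1
pivot(0,0)=-3: scale R0 → (1, 1, -4/3, 0)
  clear (2,0): R2 −= (-2)R0 → (0, -1, -8/3, 0)
pivot(1,1)=4: scale R1 → (0, 1, -1/4, 3/4)
  clear (0,1): R0 −= (1)R1 → (1, 0, -13/12, -3/4)
  clear (2,1): R2 −= (-1)R1 → (0, 0, -35/12, 3/4)
pivot(2,2)=-35/12: scale R2 → (0, 0, 1, -9/35)
  clear (0,2): R0 −= (-13/12)R2 → (1, 0, 0, -36/35)
  clear (1,2): R1 −= (-1/4)R2 → (0, 1, 0, 24/35)

pivot columns: 0, 1, 2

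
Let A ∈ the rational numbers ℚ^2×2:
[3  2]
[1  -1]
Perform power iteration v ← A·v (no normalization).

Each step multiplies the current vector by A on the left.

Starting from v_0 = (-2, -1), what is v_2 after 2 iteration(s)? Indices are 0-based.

v_0 = (-2, -1).
v_1 = A·v_0 = (-8, -1).
v_2 = A·v_1 = (-26, -7).

v_2 = (-26, -7)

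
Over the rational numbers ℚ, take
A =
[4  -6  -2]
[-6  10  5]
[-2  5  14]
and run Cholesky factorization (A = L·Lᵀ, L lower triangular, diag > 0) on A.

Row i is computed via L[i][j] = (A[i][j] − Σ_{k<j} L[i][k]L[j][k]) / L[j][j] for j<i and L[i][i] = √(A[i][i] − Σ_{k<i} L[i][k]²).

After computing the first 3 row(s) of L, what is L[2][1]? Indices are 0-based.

L[2][1] = 2

Step 1: L[0][0] = √(4) = 2.
  L[1][0] = (-6) / L[0][0] = -3.
Step 2: L[1][1] = √(1) = 1.
  L[2][0] = (-2) / L[0][0] = -1.
  L[2][1] = (2) / L[1][1] = 2.
Step 3: L[2][2] = √(9) = 3.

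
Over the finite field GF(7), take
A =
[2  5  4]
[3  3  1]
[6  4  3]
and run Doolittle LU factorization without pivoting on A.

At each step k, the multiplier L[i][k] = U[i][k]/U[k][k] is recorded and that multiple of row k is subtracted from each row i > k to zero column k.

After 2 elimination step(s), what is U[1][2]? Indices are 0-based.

U[1][2] = 2

[col 0] pivot 2
  R1 -= 5*R0 → (0, 6, 2)  (L[1][0] := 5)
  R2 -= 3*R0 → (0, 3, 5)  (L[2][0] := 3)
[col 1] pivot 6
  R2 -= 4*R1 → (0, 0, 4)  (L[2][1] := 4)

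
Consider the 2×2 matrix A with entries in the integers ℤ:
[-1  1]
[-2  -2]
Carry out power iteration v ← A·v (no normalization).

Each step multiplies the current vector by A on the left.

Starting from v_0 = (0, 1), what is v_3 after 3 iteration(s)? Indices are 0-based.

v_3 = (5, 2)

v_0 = (0, 1).
v_1 = A·v_0 = (1, -2).
v_2 = A·v_1 = (-3, 2).
v_3 = A·v_2 = (5, 2).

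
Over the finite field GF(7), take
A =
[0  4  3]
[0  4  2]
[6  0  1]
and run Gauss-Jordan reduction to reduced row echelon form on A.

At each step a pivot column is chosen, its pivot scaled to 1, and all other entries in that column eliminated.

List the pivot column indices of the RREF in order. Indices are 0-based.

pivot columns: 0, 1, 2

[1] R0 <-> R2
[1] R0 /= 6  ⇒  (1, 0, 6)
[2] R1 /= 4  ⇒  (0, 1, 4)
     R2 -= 4·R1  ⇒  (0, 0, 1)
[3] R2 /= 1  ⇒  (0, 0, 1)
     R0 -= 6·R2  ⇒  (1, 0, 0)
     R1 -= 4·R2  ⇒  (0, 1, 0)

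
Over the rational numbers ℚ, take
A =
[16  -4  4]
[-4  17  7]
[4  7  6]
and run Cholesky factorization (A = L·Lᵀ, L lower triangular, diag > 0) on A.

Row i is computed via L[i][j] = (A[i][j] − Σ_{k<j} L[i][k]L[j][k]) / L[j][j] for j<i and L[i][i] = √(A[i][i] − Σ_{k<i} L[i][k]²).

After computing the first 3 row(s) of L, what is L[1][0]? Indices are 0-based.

L[1][0] = -1

Step 1: L[0][0] = √(16) = 4.
  L[1][0] = (-4) / L[0][0] = -1.
Step 2: L[1][1] = √(16) = 4.
  L[2][0] = (4) / L[0][0] = 1.
  L[2][1] = (8) / L[1][1] = 2.
Step 3: L[2][2] = √(1) = 1.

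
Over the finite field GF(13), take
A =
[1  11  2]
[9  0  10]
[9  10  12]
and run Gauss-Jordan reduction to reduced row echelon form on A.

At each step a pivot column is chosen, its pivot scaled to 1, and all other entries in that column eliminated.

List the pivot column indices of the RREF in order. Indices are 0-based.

[1] R0 /= 1  ⇒  (1, 11, 2)
     R1 -= 9·R0  ⇒  (0, 5, 5)
     R2 -= 9·R0  ⇒  (0, 2, 7)
[2] R1 /= 5  ⇒  (0, 1, 1)
     R0 -= 11·R1  ⇒  (1, 0, 4)
     R2 -= 2·R1  ⇒  (0, 0, 5)
[3] R2 /= 5  ⇒  (0, 0, 1)
     R0 -= 4·R2  ⇒  (1, 0, 0)
     R1 -= 1·R2  ⇒  (0, 1, 0)

pivot columns: 0, 1, 2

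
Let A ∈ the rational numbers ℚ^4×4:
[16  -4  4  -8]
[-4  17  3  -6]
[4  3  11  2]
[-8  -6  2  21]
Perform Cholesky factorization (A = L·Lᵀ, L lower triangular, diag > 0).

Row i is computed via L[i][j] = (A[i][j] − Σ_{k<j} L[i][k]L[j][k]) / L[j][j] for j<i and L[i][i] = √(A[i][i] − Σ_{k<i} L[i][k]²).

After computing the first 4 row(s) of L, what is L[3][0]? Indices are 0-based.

L[3][0] = -2

Step 1: L[0][0] = √(16) = 4.
  L[1][0] = (-4) / L[0][0] = -1.
Step 2: L[1][1] = √(16) = 4.
  L[2][0] = (4) / L[0][0] = 1.
  L[2][1] = (4) / L[1][1] = 1.
Step 3: L[2][2] = √(9) = 3.
  L[3][0] = (-8) / L[0][0] = -2.
  L[3][1] = (-8) / L[1][1] = -2.
  L[3][2] = (6) / L[2][2] = 2.
Step 4: L[3][3] = √(9) = 3.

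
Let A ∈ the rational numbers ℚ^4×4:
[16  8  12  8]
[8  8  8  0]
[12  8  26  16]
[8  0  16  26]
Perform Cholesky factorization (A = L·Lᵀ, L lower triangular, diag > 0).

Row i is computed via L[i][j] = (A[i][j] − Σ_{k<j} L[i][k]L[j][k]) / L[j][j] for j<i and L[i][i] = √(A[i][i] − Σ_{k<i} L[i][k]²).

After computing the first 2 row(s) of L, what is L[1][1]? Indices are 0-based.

L[1][1] = 2

Step 1: L[0][0] = √(16) = 4.
  L[1][0] = (8) / L[0][0] = 2.
Step 2: L[1][1] = √(4) = 2.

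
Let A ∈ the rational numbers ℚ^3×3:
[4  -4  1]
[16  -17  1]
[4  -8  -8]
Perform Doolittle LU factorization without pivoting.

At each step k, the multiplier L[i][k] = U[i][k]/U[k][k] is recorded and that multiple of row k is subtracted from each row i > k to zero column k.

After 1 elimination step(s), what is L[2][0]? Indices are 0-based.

L[2][0] = 1

[col 0] pivot 4
  R1 -= 4*R0 → (0, -1, -3)  (L[1][0] := 4)
  R2 -= 1*R0 → (0, -4, -9)  (L[2][0] := 1)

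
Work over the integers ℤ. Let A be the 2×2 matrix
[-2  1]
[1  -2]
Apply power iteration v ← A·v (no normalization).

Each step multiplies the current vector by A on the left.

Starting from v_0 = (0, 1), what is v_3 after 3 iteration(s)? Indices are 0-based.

v_0 = (0, 1).
v_1 = A·v_0 = (1, -2).
v_2 = A·v_1 = (-4, 5).
v_3 = A·v_2 = (13, -14).

v_3 = (13, -14)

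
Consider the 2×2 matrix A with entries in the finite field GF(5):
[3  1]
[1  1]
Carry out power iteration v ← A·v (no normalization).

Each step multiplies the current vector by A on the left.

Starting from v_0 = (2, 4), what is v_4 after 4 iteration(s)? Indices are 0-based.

v_0 = (2, 4).
v_1 = A·v_0 = (0, 1).
v_2 = A·v_1 = (1, 1).
v_3 = A·v_2 = (4, 2).
v_4 = A·v_3 = (4, 1).

v_4 = (4, 1)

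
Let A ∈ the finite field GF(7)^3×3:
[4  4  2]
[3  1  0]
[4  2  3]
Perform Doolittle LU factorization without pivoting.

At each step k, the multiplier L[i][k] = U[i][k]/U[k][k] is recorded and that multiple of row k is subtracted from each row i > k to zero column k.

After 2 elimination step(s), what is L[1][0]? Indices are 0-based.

[col 0] pivot 4
  R1 -= 6*R0 → (0, 5, 2)  (L[1][0] := 6)
  R2 -= 1*R0 → (0, 5, 1)  (L[2][0] := 1)
[col 1] pivot 5
  R2 -= 1*R1 → (0, 0, 6)  (L[2][1] := 1)

L[1][0] = 6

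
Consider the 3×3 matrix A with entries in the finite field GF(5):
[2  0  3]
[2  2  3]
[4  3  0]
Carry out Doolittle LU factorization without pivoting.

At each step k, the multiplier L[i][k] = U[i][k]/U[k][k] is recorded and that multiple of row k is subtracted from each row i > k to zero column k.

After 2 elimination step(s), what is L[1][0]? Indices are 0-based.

[col 0] pivot 2
  R1 -= 1*R0 → (0, 2, 0)  (L[1][0] := 1)
  R2 -= 2*R0 → (0, 3, 4)  (L[2][0] := 2)
[col 1] pivot 2
  R2 -= 4*R1 → (0, 0, 4)  (L[2][1] := 4)

L[1][0] = 1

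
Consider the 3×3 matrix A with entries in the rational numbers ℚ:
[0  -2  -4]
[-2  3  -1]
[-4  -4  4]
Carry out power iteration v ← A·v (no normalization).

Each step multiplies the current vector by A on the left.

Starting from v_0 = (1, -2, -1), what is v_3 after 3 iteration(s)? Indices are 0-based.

v_0 = (1, -2, -1).
v_1 = A·v_0 = (8, -7, 0).
v_2 = A·v_1 = (14, -37, -4).
v_3 = A·v_2 = (90, -135, 76).

v_3 = (90, -135, 76)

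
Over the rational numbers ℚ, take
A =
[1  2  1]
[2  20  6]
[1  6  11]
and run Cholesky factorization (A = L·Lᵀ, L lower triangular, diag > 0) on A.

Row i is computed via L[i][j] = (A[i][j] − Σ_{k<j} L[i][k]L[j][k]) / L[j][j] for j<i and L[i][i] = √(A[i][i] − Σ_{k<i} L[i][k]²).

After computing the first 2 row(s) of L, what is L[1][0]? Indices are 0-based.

L[1][0] = 2

Step 1: L[0][0] = √(1) = 1.
  L[1][0] = (2) / L[0][0] = 2.
Step 2: L[1][1] = √(16) = 4.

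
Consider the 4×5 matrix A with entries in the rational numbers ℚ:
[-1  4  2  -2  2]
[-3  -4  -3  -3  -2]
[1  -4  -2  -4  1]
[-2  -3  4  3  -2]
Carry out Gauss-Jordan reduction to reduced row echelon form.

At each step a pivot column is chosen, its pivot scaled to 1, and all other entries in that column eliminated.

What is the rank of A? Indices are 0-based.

[1] R0 /= -1  ⇒  (1, -4, -2, 2, -2)
     R1 -= -3·R0  ⇒  (0, -16, -9, 3, -8)
     R2 -= 1·R0  ⇒  (0, 0, 0, -6, 3)
     R3 -= -2·R0  ⇒  (0, -11, 0, 7, -6)
[2] R1 /= -16  ⇒  (0, 1, 9/16, -3/16, 1/2)
     R0 -= -4·R1  ⇒  (1, 0, 1/4, 5/4, 0)
     R3 -= -11·R1  ⇒  (0, 0, 99/16, 79/16, -1/2)
[3] R2 <-> R3
[3] R2 /= 99/16  ⇒  (0, 0, 1, 79/99, -8/99)
     R0 -= 1/4·R2  ⇒  (1, 0, 0, 104/99, 2/99)
     R1 -= 9/16·R2  ⇒  (0, 1, 0, -7/11, 6/11)
[4] R3 /= -6  ⇒  (0, 0, 0, 1, -1/2)
     R0 -= 104/99·R3  ⇒  (1, 0, 0, 0, 6/11)
     R1 -= -7/11·R3  ⇒  (0, 1, 0, 0, 5/22)
     R2 -= 79/99·R3  ⇒  (0, 0, 1, 0, 7/22)

rank = 4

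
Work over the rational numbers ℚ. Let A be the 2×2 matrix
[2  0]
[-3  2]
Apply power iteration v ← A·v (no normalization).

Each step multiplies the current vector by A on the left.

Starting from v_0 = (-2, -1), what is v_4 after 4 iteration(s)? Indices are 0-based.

v_4 = (-32, 176)

v_0 = (-2, -1).
v_1 = A·v_0 = (-4, 4).
v_2 = A·v_1 = (-8, 20).
v_3 = A·v_2 = (-16, 64).
v_4 = A·v_3 = (-32, 176).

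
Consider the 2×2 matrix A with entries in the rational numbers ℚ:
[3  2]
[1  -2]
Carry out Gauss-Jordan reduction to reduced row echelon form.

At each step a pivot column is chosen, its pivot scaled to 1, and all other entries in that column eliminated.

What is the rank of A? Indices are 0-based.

rank = 2

pivot(0,0)=3: scale R0 → (1, 2/3)
  clear (1,0): R1 −= (1)R0 → (0, -8/3)
pivot(1,1)=-8/3: scale R1 → (0, 1)
  clear (0,1): R0 −= (2/3)R1 → (1, 0)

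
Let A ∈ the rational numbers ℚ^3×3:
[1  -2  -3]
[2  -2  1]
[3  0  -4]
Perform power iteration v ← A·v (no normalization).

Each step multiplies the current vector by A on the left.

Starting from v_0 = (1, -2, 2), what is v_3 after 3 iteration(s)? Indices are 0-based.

v_0 = (1, -2, 2).
v_1 = A·v_0 = (-1, 8, -5).
v_2 = A·v_1 = (-2, -23, 17).
v_3 = A·v_2 = (-7, 59, -74).

v_3 = (-7, 59, -74)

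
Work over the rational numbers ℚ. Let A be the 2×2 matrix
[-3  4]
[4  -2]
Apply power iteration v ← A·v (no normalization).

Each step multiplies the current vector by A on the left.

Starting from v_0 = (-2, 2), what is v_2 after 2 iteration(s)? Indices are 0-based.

v_2 = (-90, 80)

v_0 = (-2, 2).
v_1 = A·v_0 = (14, -12).
v_2 = A·v_1 = (-90, 80).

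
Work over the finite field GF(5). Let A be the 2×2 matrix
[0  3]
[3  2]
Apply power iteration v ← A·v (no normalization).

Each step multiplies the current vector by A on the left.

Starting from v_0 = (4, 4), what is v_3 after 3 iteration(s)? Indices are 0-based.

v_3 = (3, 2)

v_0 = (4, 4).
v_1 = A·v_0 = (2, 0).
v_2 = A·v_1 = (0, 1).
v_3 = A·v_2 = (3, 2).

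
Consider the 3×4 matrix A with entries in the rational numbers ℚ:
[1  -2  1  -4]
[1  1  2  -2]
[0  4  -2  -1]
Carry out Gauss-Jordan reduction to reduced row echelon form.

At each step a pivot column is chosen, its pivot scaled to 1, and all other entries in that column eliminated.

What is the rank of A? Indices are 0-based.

[1] R0 /= 1  ⇒  (1, -2, 1, -4)
     R1 -= 1·R0  ⇒  (0, 3, 1, 2)
[2] R1 /= 3  ⇒  (0, 1, 1/3, 2/3)
     R0 -= -2·R1  ⇒  (1, 0, 5/3, -8/3)
     R2 -= 4·R1  ⇒  (0, 0, -10/3, -11/3)
[3] R2 /= -10/3  ⇒  (0, 0, 1, 11/10)
     R0 -= 5/3·R2  ⇒  (1, 0, 0, -9/2)
     R1 -= 1/3·R2  ⇒  (0, 1, 0, 3/10)

rank = 3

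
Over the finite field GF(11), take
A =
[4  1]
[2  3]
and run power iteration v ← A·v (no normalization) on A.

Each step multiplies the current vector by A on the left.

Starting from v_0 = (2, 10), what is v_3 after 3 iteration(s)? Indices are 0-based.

v_3 = (1, 10)

v_0 = (2, 10).
v_1 = A·v_0 = (7, 1).
v_2 = A·v_1 = (7, 6).
v_3 = A·v_2 = (1, 10).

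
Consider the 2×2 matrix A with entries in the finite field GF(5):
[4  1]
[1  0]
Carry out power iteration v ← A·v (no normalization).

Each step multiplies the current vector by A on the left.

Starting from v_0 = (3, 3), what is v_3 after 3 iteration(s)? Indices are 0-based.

v_3 = (2, 3)

v_0 = (3, 3).
v_1 = A·v_0 = (0, 3).
v_2 = A·v_1 = (3, 0).
v_3 = A·v_2 = (2, 3).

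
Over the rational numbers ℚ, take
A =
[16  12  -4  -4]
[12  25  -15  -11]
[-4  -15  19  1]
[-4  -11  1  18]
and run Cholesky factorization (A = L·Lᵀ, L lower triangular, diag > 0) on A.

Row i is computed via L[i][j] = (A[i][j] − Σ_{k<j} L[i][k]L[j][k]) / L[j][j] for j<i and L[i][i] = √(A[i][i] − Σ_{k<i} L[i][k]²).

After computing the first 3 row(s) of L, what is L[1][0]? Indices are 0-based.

L[1][0] = 3

Step 1: L[0][0] = √(16) = 4.
  L[1][0] = (12) / L[0][0] = 3.
Step 2: L[1][1] = √(16) = 4.
  L[2][0] = (-4) / L[0][0] = -1.
  L[2][1] = (-12) / L[1][1] = -3.
Step 3: L[2][2] = √(9) = 3.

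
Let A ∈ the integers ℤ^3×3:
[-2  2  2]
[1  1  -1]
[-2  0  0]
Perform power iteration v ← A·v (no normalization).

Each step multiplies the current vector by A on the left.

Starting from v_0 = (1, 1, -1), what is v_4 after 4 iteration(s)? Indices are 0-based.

v_4 = (-18, 19, -4)

v_0 = (1, 1, -1).
v_1 = A·v_0 = (-2, 3, -2).
v_2 = A·v_1 = (6, 3, 4).
v_3 = A·v_2 = (2, 5, -12).
v_4 = A·v_3 = (-18, 19, -4).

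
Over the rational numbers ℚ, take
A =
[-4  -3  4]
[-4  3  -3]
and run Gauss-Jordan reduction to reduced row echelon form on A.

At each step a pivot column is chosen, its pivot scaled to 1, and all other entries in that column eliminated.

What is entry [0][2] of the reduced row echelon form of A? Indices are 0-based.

step 1: normalize row 0 (÷-4) = (1, 3/4, -1)
  row 1: subtract -4×row0 = (0, 6, -7)
step 2: normalize row 1 (÷6) = (0, 1, -7/6)
  row 0: subtract 3/4×row1 = (1, 0, -1/8)

M[0][2] = -1/8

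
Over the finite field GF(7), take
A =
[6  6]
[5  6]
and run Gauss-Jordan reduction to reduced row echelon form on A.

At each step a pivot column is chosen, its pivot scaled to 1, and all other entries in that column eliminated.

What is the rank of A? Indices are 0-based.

rank = 2

[1] R0 /= 6  ⇒  (1, 1)
     R1 -= 5·R0  ⇒  (0, 1)
[2] R1 /= 1  ⇒  (0, 1)
     R0 -= 1·R1  ⇒  (1, 0)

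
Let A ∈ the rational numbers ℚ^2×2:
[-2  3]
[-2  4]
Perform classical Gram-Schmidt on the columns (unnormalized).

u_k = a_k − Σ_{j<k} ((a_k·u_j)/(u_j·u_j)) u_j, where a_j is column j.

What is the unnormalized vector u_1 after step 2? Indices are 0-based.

u_1 = (-1/2, 1/2)

Step 1: u_0 = a_0 = (-2, -2).
Step 2: u_1 = a_1 − (-7/4)·u_0 = (-1/2, 1/2).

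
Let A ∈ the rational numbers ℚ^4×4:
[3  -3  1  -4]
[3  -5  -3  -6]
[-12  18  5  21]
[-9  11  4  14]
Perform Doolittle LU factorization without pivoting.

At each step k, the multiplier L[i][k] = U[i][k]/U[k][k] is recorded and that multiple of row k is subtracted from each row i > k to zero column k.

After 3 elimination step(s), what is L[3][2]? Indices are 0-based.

L[3][2] = -1

Step 1: pivot at (0,0) is 3.
  row1 ← row1 − (1)·row0  ⇒  L[1][0]=1, U row1=(0, -2, -4, -2)
  row2 ← row2 − (-4)·row0  ⇒  L[2][0]=-4, U row2=(0, 6, 9, 5)
  row3 ← row3 − (-3)·row0  ⇒  L[3][0]=-3, U row3=(0, 2, 7, 2)
Step 2: pivot at (1,1) is -2.
  row2 ← row2 − (-3)·row1  ⇒  L[2][1]=-3, U row2=(0, 0, -3, -1)
  row3 ← row3 − (-1)·row1  ⇒  L[3][1]=-1, U row3=(0, 0, 3, 0)
Step 3: pivot at (2,2) is -3.
  row3 ← row3 − (-1)·row2  ⇒  L[3][2]=-1, U row3=(0, 0, 0, -1)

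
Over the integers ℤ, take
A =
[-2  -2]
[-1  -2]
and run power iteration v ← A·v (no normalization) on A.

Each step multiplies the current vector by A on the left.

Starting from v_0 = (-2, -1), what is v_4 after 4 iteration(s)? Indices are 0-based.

v_0 = (-2, -1).
v_1 = A·v_0 = (6, 4).
v_2 = A·v_1 = (-20, -14).
v_3 = A·v_2 = (68, 48).
v_4 = A·v_3 = (-232, -164).

v_4 = (-232, -164)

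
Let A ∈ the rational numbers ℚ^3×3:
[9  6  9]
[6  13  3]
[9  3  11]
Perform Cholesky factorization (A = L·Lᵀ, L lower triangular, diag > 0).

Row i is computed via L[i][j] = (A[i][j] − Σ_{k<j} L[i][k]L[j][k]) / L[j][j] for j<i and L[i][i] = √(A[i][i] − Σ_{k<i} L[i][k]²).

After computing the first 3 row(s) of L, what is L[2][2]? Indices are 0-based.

L[2][2] = 1

Step 1: L[0][0] = √(9) = 3.
  L[1][0] = (6) / L[0][0] = 2.
Step 2: L[1][1] = √(9) = 3.
  L[2][0] = (9) / L[0][0] = 3.
  L[2][1] = (-3) / L[1][1] = -1.
Step 3: L[2][2] = √(1) = 1.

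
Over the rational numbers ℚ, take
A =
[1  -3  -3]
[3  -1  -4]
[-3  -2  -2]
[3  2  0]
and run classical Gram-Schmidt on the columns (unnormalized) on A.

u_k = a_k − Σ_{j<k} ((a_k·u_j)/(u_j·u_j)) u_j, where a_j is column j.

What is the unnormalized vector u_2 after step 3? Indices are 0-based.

u_2 = (25/26, -275/234, -167/117, -67/117)

Step 1: u_0 = a_0 = (1, 3, -3, 3).
Step 2: u_1 = a_1 − (3/14)·u_0 = (-45/14, -23/14, -19/14, 19/14).
Step 3: u_2 = a_2 − (-9/28)·u_0 − (265/234)·u_1 = (25/26, -275/234, -167/117, -67/117).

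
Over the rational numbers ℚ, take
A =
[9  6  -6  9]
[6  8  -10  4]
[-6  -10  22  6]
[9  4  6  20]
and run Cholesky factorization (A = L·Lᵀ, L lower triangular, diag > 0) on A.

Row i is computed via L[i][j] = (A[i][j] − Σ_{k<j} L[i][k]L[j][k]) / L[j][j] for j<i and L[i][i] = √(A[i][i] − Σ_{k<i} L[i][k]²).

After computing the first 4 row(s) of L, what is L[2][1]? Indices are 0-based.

Step 1: L[0][0] = √(9) = 3.
  L[1][0] = (6) / L[0][0] = 2.
Step 2: L[1][1] = √(4) = 2.
  L[2][0] = (-6) / L[0][0] = -2.
  L[2][1] = (-6) / L[1][1] = -3.
Step 3: L[2][2] = √(9) = 3.
  L[3][0] = (9) / L[0][0] = 3.
  L[3][1] = (-2) / L[1][1] = -1.
  L[3][2] = (9) / L[2][2] = 3.
Step 4: L[3][3] = √(1) = 1.

L[2][1] = -3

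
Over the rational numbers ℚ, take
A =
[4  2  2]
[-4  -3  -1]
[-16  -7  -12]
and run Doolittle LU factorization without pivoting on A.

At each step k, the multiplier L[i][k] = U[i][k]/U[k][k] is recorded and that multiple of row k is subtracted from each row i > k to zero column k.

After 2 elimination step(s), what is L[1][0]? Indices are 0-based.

k=0: U[0][0]=4
  eliminate (1,0): mult=-1, new row 1: (0, -1, 1); set L[1][0]=-1
  eliminate (2,0): mult=-4, new row 2: (0, 1, -4); set L[2][0]=-4
k=1: U[1][1]=-1
  eliminate (2,1): mult=-1, new row 2: (0, 0, -3); set L[2][1]=-1

L[1][0] = -1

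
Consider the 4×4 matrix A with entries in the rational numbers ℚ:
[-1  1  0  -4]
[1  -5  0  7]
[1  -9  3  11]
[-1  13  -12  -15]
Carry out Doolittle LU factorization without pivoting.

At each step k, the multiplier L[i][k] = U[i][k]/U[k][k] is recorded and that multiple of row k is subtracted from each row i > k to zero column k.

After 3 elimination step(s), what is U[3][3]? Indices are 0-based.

U[3][3] = 2

k=0: U[0][0]=-1
  eliminate (1,0): mult=-1, new row 1: (0, -4, 0, 3); set L[1][0]=-1
  eliminate (2,0): mult=-1, new row 2: (0, -8, 3, 7); set L[2][0]=-1
  eliminate (3,0): mult=1, new row 3: (0, 12, -12, -11); set L[3][0]=1
k=1: U[1][1]=-4
  eliminate (2,1): mult=2, new row 2: (0, 0, 3, 1); set L[2][1]=2
  eliminate (3,1): mult=-3, new row 3: (0, 0, -12, -2); set L[3][1]=-3
k=2: U[2][2]=3
  eliminate (3,2): mult=-4, new row 3: (0, 0, 0, 2); set L[3][2]=-4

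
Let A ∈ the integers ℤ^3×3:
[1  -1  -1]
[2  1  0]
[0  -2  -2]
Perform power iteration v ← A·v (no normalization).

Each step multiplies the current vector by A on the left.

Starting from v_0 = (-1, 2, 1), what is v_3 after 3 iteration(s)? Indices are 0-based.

v_0 = (-1, 2, 1).
v_1 = A·v_0 = (-4, 0, -6).
v_2 = A·v_1 = (2, -8, 12).
v_3 = A·v_2 = (-2, -4, -8).

v_3 = (-2, -4, -8)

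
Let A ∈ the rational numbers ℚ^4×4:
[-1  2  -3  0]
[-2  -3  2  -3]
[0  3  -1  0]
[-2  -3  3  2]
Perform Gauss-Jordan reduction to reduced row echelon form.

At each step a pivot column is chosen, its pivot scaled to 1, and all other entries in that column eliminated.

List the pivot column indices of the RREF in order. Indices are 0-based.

pivot columns: 0, 1, 2, 3

[1] R0 /= -1  ⇒  (1, -2, 3, 0)
     R1 -= -2·R0  ⇒  (0, -7, 8, -3)
     R3 -= -2·R0  ⇒  (0, -7, 9, 2)
[2] R1 /= -7  ⇒  (0, 1, -8/7, 3/7)
     R0 -= -2·R1  ⇒  (1, 0, 5/7, 6/7)
     R2 -= 3·R1  ⇒  (0, 0, 17/7, -9/7)
     R3 -= -7·R1  ⇒  (0, 0, 1, 5)
[3] R2 /= 17/7  ⇒  (0, 0, 1, -9/17)
     R0 -= 5/7·R2  ⇒  (1, 0, 0, 21/17)
     R1 -= -8/7·R2  ⇒  (0, 1, 0, -3/17)
     R3 -= 1·R2  ⇒  (0, 0, 0, 94/17)
[4] R3 /= 94/17  ⇒  (0, 0, 0, 1)
     R0 -= 21/17·R3  ⇒  (1, 0, 0, 0)
     R1 -= -3/17·R3  ⇒  (0, 1, 0, 0)
     R2 -= -9/17·R3  ⇒  (0, 0, 1, 0)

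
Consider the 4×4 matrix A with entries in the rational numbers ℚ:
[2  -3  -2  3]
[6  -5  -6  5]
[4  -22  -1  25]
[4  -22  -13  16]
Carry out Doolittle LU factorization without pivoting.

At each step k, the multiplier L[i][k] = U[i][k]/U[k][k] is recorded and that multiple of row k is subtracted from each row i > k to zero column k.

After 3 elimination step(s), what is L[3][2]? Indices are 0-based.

[col 0] pivot 2
  R1 -= 3*R0 → (0, 4, 0, -4)  (L[1][0] := 3)
  R2 -= 2*R0 → (0, -16, 3, 19)  (L[2][0] := 2)
  R3 -= 2*R0 → (0, -16, -9, 10)  (L[3][0] := 2)
[col 1] pivot 4
  R2 -= -4*R1 → (0, 0, 3, 3)  (L[2][1] := -4)
  R3 -= -4*R1 → (0, 0, -9, -6)  (L[3][1] := -4)
[col 2] pivot 3
  R3 -= -3*R2 → (0, 0, 0, 3)  (L[3][2] := -3)

L[3][2] = -3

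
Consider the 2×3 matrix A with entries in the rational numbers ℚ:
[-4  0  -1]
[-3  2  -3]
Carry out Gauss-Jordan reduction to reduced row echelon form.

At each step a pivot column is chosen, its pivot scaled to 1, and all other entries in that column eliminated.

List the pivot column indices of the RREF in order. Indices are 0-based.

[1] R0 /= -4  ⇒  (1, 0, 1/4)
     R1 -= -3·R0  ⇒  (0, 2, -9/4)
[2] R1 /= 2  ⇒  (0, 1, -9/8)

pivot columns: 0, 1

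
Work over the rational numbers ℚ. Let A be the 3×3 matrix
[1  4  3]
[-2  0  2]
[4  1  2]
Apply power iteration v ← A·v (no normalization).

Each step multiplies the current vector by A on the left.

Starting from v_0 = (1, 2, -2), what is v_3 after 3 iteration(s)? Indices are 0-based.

v_0 = (1, 2, -2).
v_1 = A·v_0 = (3, -6, 2).
v_2 = A·v_1 = (-15, -2, 10).
v_3 = A·v_2 = (7, 50, -42).

v_3 = (7, 50, -42)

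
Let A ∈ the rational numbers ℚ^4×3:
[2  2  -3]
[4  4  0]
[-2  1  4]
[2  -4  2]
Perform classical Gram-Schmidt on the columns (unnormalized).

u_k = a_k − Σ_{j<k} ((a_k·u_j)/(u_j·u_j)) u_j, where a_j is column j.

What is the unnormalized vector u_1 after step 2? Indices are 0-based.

u_1 = (9/7, 18/7, 12/7, -33/7)

Step 1: u_0 = a_0 = (2, 4, -2, 2).
Step 2: u_1 = a_1 − (5/14)·u_0 = (9/7, 18/7, 12/7, -33/7).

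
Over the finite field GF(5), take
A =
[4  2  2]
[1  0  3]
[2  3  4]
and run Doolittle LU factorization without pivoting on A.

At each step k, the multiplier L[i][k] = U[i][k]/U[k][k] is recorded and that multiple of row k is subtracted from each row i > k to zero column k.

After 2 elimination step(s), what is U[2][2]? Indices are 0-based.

U[2][2] = 3

k=0: U[0][0]=4
  eliminate (1,0): mult=4, new row 1: (0, 2, 0); set L[1][0]=4
  eliminate (2,0): mult=3, new row 2: (0, 2, 3); set L[2][0]=3
k=1: U[1][1]=2
  eliminate (2,1): mult=1, new row 2: (0, 0, 3); set L[2][1]=1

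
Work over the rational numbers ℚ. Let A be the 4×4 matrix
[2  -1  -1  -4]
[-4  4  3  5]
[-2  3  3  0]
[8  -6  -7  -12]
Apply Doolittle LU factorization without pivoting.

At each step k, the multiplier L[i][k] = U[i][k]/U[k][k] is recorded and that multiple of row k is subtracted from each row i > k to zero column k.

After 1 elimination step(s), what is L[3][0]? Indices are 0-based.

Step 1: pivot at (0,0) is 2.
  row1 ← row1 − (-2)·row0  ⇒  L[1][0]=-2, U row1=(0, 2, 1, -3)
  row2 ← row2 − (-1)·row0  ⇒  L[2][0]=-1, U row2=(0, 2, 2, -4)
  row3 ← row3 − (4)·row0  ⇒  L[3][0]=4, U row3=(0, -2, -3, 4)

L[3][0] = 4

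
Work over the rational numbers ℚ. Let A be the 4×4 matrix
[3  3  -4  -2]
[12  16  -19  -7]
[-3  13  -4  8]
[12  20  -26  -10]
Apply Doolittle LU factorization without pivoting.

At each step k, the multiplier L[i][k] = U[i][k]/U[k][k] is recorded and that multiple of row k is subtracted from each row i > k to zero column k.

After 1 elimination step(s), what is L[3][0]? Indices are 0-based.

L[3][0] = 4

Step 1: pivot at (0,0) is 3.
  row1 ← row1 − (4)·row0  ⇒  L[1][0]=4, U row1=(0, 4, -3, 1)
  row2 ← row2 − (-1)·row0  ⇒  L[2][0]=-1, U row2=(0, 16, -8, 6)
  row3 ← row3 − (4)·row0  ⇒  L[3][0]=4, U row3=(0, 8, -10, -2)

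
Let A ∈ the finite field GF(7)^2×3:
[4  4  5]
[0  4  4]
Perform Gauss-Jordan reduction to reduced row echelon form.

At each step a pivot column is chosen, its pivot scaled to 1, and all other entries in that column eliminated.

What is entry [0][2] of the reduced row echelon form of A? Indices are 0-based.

M[0][2] = 2

[1] R0 /= 4  ⇒  (1, 1, 3)
[2] R1 /= 4  ⇒  (0, 1, 1)
     R0 -= 1·R1  ⇒  (1, 0, 2)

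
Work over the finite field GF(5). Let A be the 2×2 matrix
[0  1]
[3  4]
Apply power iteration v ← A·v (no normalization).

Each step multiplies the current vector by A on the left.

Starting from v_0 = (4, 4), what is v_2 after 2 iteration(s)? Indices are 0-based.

v_2 = (3, 4)

v_0 = (4, 4).
v_1 = A·v_0 = (4, 3).
v_2 = A·v_1 = (3, 4).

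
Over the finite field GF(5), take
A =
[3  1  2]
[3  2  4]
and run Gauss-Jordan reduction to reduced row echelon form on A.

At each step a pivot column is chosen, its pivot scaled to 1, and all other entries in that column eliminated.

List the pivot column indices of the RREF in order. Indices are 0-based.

step 1: normalize row 0 (÷3) = (1, 2, 4)
  row 1: subtract 3×row0 = (0, 1, 2)
step 2: normalize row 1 (÷1) = (0, 1, 2)
  row 0: subtract 2×row1 = (1, 0, 0)

pivot columns: 0, 1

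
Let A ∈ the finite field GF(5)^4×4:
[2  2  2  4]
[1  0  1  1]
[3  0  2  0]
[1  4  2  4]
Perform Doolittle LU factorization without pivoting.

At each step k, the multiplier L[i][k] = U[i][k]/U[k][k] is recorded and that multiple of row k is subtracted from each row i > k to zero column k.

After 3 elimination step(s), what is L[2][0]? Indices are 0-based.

Step 1: pivot at (0,0) is 2.
  row1 ← row1 − (3)·row0  ⇒  L[1][0]=3, U row1=(0, 4, 0, 4)
  row2 ← row2 − (4)·row0  ⇒  L[2][0]=4, U row2=(0, 2, 4, 4)
  row3 ← row3 − (3)·row0  ⇒  L[3][0]=3, U row3=(0, 3, 1, 2)
Step 2: pivot at (1,1) is 4.
  row2 ← row2 − (3)·row1  ⇒  L[2][1]=3, U row2=(0, 0, 4, 2)
  row3 ← row3 − (2)·row1  ⇒  L[3][1]=2, U row3=(0, 0, 1, 4)
Step 3: pivot at (2,2) is 4.
  row3 ← row3 − (4)·row2  ⇒  L[3][2]=4, U row3=(0, 0, 0, 1)

L[2][0] = 4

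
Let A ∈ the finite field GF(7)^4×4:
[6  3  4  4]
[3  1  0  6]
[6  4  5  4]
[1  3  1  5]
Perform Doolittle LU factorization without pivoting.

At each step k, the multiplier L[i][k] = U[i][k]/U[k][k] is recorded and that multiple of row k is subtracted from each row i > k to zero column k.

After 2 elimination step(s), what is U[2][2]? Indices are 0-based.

U[2][2] = 4

Step 1: pivot at (0,0) is 6.
  row1 ← row1 − (4)·row0  ⇒  L[1][0]=4, U row1=(0, 3, 5, 4)
  row2 ← row2 − (1)·row0  ⇒  L[2][0]=1, U row2=(0, 1, 1, 0)
  row3 ← row3 − (6)·row0  ⇒  L[3][0]=6, U row3=(0, 6, 5, 2)
Step 2: pivot at (1,1) is 3.
  row2 ← row2 − (5)·row1  ⇒  L[2][1]=5, U row2=(0, 0, 4, 1)
  row3 ← row3 − (2)·row1  ⇒  L[3][1]=2, U row3=(0, 0, 2, 1)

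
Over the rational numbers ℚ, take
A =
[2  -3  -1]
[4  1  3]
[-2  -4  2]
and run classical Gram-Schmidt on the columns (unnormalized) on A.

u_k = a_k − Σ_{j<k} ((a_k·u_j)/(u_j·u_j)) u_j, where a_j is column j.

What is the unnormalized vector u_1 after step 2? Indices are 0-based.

Step 1: u_0 = a_0 = (2, 4, -2).
Step 2: u_1 = a_1 − (1/4)·u_0 = (-7/2, 0, -7/2).

u_1 = (-7/2, 0, -7/2)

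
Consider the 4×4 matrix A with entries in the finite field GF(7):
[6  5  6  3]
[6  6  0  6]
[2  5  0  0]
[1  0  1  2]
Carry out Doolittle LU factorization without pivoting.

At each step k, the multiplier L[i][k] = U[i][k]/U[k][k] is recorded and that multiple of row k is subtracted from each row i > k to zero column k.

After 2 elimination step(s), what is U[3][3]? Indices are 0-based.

k=0: U[0][0]=6
  eliminate (1,0): mult=1, new row 1: (0, 1, 1, 3); set L[1][0]=1
  eliminate (2,0): mult=5, new row 2: (0, 1, 5, 6); set L[2][0]=5
  eliminate (3,0): mult=6, new row 3: (0, 5, 0, 5); set L[3][0]=6
k=1: U[1][1]=1
  eliminate (2,1): mult=1, new row 2: (0, 0, 4, 3); set L[2][1]=1
  eliminate (3,1): mult=5, new row 3: (0, 0, 2, 4); set L[3][1]=5

U[3][3] = 4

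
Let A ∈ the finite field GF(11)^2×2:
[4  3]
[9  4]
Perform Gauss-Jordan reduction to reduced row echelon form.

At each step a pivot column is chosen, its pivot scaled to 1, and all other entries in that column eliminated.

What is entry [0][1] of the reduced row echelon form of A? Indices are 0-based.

step 1: normalize row 0 (÷4) = (1, 9)
  row 1: subtract 9×row0 = (0, 0)
skip col 1 (zero from row 1)

M[0][1] = 9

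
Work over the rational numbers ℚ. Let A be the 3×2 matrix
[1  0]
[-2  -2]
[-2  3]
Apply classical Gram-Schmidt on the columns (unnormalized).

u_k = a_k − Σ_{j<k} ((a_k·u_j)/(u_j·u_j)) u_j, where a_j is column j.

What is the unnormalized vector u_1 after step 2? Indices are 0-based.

Step 1: u_0 = a_0 = (1, -2, -2).
Step 2: u_1 = a_1 − (-2/9)·u_0 = (2/9, -22/9, 23/9).

u_1 = (2/9, -22/9, 23/9)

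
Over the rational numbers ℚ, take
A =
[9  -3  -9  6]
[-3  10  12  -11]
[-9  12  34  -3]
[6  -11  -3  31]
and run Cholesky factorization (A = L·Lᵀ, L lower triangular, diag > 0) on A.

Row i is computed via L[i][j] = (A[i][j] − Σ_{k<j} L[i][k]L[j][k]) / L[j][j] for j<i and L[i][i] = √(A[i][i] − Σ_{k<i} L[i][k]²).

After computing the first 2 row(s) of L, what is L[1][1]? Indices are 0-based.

Step 1: L[0][0] = √(9) = 3.
  L[1][0] = (-3) / L[0][0] = -1.
Step 2: L[1][1] = √(9) = 3.

L[1][1] = 3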